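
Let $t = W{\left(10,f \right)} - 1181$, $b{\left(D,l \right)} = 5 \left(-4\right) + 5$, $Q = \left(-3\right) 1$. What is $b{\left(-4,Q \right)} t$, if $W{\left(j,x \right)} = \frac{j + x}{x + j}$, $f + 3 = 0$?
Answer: $17700$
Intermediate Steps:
$f = -3$ ($f = -3 + 0 = -3$)
$W{\left(j,x \right)} = 1$ ($W{\left(j,x \right)} = \frac{j + x}{j + x} = 1$)
$Q = -3$
$b{\left(D,l \right)} = -15$ ($b{\left(D,l \right)} = -20 + 5 = -15$)
$t = -1180$ ($t = 1 - 1181 = -1180$)
$b{\left(-4,Q \right)} t = \left(-15\right) \left(-1180\right) = 17700$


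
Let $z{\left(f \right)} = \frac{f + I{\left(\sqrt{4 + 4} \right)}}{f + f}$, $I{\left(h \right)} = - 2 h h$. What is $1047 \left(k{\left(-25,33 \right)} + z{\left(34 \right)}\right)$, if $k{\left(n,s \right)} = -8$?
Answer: $- \frac{275361}{34} \approx -8098.9$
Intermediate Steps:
$I{\left(h \right)} = - 2 h^{2}$
$z{\left(f \right)} = \frac{-16 + f}{2 f}$ ($z{\left(f \right)} = \frac{f - 2 \left(\sqrt{4 + 4}\right)^{2}}{f + f} = \frac{f - 2 \left(\sqrt{8}\right)^{2}}{2 f} = \left(f - 2 \left(2 \sqrt{2}\right)^{2}\right) \frac{1}{2 f} = \left(f - 16\right) \frac{1}{2 f} = \left(-16 + f\right) \frac{1}{2 f} = \frac{-16 + f}{2 f}$)
$1047 \left(k{\left(-25,33 \right)} + z{\left(34 \right)}\right) = 1047 \left(-8 + \frac{-16 + 34}{2 \cdot 34}\right) = 1047 \left(-8 + \frac{1}{2} \cdot \frac{1}{34} \cdot 18\right) = 1047 \left(-8 + \frac{9}{34}\right) = 1047 \left(- \frac{263}{34}\right) = - \frac{275361}{34}$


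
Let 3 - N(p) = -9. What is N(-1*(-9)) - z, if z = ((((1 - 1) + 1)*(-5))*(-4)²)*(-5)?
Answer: -388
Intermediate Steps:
N(p) = 12 (N(p) = 3 - 1*(-9) = 3 + 9 = 12)
z = 400 (z = (((0 + 1)*(-5))*16)*(-5) = ((1*(-5))*16)*(-5) = -5*16*(-5) = -80*(-5) = 400)
N(-1*(-9)) - z = 12 - 1*400 = 12 - 400 = -388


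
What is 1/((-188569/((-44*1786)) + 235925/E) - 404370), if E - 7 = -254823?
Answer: -2503057568/1012157699963647 ≈ -2.4730e-6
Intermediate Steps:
E = -254816 (E = 7 - 254823 = -254816)
1/((-188569/((-44*1786)) + 235925/E) - 404370) = 1/((-188569/((-44*1786)) + 235925/(-254816)) - 404370) = 1/((-188569/(-78584) + 235925*(-1/254816)) - 404370) = 1/((-188569*(-1/78584) - 235925/254816) - 404370) = 1/((188569/78584 - 235925/254816) - 404370) = 1/(3688808513/2503057568 - 404370) = 1/(-1012157699963647/2503057568) = -2503057568/1012157699963647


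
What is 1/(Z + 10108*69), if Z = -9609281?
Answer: -1/8911829 ≈ -1.1221e-7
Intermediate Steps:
1/(Z + 10108*69) = 1/(-9609281 + 10108*69) = 1/(-9609281 + 697452) = 1/(-8911829) = -1/8911829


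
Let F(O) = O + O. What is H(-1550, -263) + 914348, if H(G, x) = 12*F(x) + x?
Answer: 907773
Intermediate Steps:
F(O) = 2*O
H(G, x) = 25*x (H(G, x) = 12*(2*x) + x = 24*x + x = 25*x)
H(-1550, -263) + 914348 = 25*(-263) + 914348 = -6575 + 914348 = 907773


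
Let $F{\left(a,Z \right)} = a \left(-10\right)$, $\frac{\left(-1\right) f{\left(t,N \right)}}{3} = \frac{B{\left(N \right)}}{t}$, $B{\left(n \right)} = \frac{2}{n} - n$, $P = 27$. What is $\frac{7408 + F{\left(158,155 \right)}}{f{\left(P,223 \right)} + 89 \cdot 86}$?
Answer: $\frac{11696796}{15411305} \approx 0.75898$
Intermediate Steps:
$B{\left(n \right)} = - n + \frac{2}{n}$
$f{\left(t,N \right)} = - \frac{3 \left(- N + \frac{2}{N}\right)}{t}$ ($f{\left(t,N \right)} = - 3 \frac{- N + \frac{2}{N}}{t} = - \frac{3 \left(- N + \frac{2}{N}\right)}{t}$)
$F{\left(a,Z \right)} = - 10 a$
$\frac{7408 + F{\left(158,155 \right)}}{f{\left(P,223 \right)} + 89 \cdot 86} = \frac{7408 - 1580}{\frac{3 \left(-2 + 223^{2}\right)}{223 \cdot 27} + 89 \cdot 86} = \frac{7408 - 1580}{3 \cdot \frac{1}{223} \cdot \frac{1}{27} \left(-2 + 49729\right) + 7654} = \frac{5828}{3 \cdot \frac{1}{223} \cdot \frac{1}{27} \cdot 49727 + 7654} = \frac{5828}{\frac{49727}{2007} + 7654} = \frac{5828}{\frac{15411305}{2007}} = 5828 \cdot \frac{2007}{15411305} = \frac{11696796}{15411305}$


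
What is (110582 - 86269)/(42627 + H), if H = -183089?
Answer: -24313/140462 ≈ -0.17309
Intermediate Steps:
(110582 - 86269)/(42627 + H) = (110582 - 86269)/(42627 - 183089) = 24313/(-140462) = 24313*(-1/140462) = -24313/140462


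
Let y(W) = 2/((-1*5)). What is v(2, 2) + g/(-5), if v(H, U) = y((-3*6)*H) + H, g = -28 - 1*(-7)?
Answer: 29/5 ≈ 5.8000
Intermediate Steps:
g = -21 (g = -28 + 7 = -21)
y(W) = -⅖ (y(W) = 2/(-5) = 2*(-⅕) = -⅖)
v(H, U) = -⅖ + H
v(2, 2) + g/(-5) = (-⅖ + 2) - 21/(-5) = 8/5 - 21*(-⅕) = 8/5 + 21/5 = 29/5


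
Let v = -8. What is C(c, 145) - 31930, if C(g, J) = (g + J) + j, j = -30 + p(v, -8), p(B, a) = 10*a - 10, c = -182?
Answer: -32087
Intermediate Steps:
p(B, a) = -10 + 10*a
j = -120 (j = -30 + (-10 + 10*(-8)) = -30 + (-10 - 80) = -30 - 90 = -120)
C(g, J) = -120 + J + g (C(g, J) = (g + J) - 120 = (J + g) - 120 = -120 + J + g)
C(c, 145) - 31930 = (-120 + 145 - 182) - 31930 = -157 - 31930 = -32087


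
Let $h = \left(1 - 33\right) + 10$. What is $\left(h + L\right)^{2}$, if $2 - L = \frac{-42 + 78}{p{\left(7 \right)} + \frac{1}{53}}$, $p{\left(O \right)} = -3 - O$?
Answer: $\frac{75203584}{279841} \approx 268.74$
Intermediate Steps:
$L = \frac{2966}{529}$ ($L = 2 - \frac{-42 + 78}{\left(-3 - 7\right) + \frac{1}{53}} = 2 - \frac{36}{\left(-3 - 7\right) + \frac{1}{53}} = 2 - \frac{36}{-10 + \frac{1}{53}} = 2 - \frac{36}{- \frac{529}{53}} = 2 - 36 \left(- \frac{53}{529}\right) = 2 - - \frac{1908}{529} = 2 + \frac{1908}{529} = \frac{2966}{529} \approx 5.6068$)
$h = -22$ ($h = -32 + 10 = -22$)
$\left(h + L\right)^{2} = \left(-22 + \frac{2966}{529}\right)^{2} = \left(- \frac{8672}{529}\right)^{2} = \frac{75203584}{279841}$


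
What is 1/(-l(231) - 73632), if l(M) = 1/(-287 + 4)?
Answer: -283/20837855 ≈ -1.3581e-5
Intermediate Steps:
l(M) = -1/283 (l(M) = 1/(-283) = -1/283)
1/(-l(231) - 73632) = 1/(-1*(-1/283) - 73632) = 1/(1/283 - 73632) = 1/(-20837855/283) = -283/20837855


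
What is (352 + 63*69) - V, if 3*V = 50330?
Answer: -36233/3 ≈ -12078.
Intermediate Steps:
V = 50330/3 (V = (1/3)*50330 = 50330/3 ≈ 16777.)
(352 + 63*69) - V = (352 + 63*69) - 1*50330/3 = (352 + 4347) - 50330/3 = 4699 - 50330/3 = -36233/3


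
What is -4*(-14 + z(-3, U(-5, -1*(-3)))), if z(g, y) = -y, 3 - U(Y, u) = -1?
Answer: 72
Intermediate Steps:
U(Y, u) = 4 (U(Y, u) = 3 - 1*(-1) = 3 + 1 = 4)
-4*(-14 + z(-3, U(-5, -1*(-3)))) = -4*(-14 - 1*4) = -4*(-14 - 4) = -4*(-18) = 72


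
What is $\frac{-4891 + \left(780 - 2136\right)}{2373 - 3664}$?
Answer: $\frac{6247}{1291} \approx 4.8389$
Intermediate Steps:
$\frac{-4891 + \left(780 - 2136\right)}{2373 - 3664} = \frac{-4891 - 1356}{-1291} = \left(-6247\right) \left(- \frac{1}{1291}\right) = \frac{6247}{1291}$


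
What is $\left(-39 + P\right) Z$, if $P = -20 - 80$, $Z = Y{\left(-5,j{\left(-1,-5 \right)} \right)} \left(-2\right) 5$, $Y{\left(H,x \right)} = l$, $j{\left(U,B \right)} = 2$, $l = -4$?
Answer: $-5560$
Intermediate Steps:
$Y{\left(H,x \right)} = -4$
$Z = 40$ ($Z = \left(-4\right) \left(-2\right) 5 = 8 \cdot 5 = 40$)
$P = -100$ ($P = -20 - 80 = -100$)
$\left(-39 + P\right) Z = \left(-39 - 100\right) 40 = \left(-139\right) 40 = -5560$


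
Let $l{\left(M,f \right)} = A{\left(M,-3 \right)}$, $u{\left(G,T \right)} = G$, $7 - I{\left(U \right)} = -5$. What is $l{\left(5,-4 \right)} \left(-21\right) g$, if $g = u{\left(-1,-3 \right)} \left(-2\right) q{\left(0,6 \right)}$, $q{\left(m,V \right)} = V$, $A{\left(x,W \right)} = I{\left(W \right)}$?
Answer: $-3024$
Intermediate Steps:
$I{\left(U \right)} = 12$ ($I{\left(U \right)} = 7 - -5 = 7 + 5 = 12$)
$A{\left(x,W \right)} = 12$
$l{\left(M,f \right)} = 12$
$g = 12$ ($g = \left(-1\right) \left(-2\right) 6 = 2 \cdot 6 = 12$)
$l{\left(5,-4 \right)} \left(-21\right) g = 12 \left(-21\right) 12 = \left(-252\right) 12 = -3024$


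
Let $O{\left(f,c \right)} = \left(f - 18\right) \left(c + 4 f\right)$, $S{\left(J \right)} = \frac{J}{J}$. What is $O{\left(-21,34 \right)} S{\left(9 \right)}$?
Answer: $1950$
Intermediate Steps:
$S{\left(J \right)} = 1$
$O{\left(f,c \right)} = \left(-18 + f\right) \left(c + 4 f\right)$
$O{\left(-21,34 \right)} S{\left(9 \right)} = \left(\left(-72\right) \left(-21\right) - 612 + 4 \left(-21\right)^{2} + 34 \left(-21\right)\right) 1 = \left(1512 - 612 + 4 \cdot 441 - 714\right) 1 = \left(1512 - 612 + 1764 - 714\right) 1 = 1950 \cdot 1 = 1950$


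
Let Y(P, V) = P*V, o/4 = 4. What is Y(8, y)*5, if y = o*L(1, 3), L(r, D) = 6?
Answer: 3840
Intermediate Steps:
o = 16 (o = 4*4 = 16)
y = 96 (y = 16*6 = 96)
Y(8, y)*5 = (8*96)*5 = 768*5 = 3840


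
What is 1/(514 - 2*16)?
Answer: 1/482 ≈ 0.0020747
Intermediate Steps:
1/(514 - 2*16) = 1/(514 - 32) = 1/482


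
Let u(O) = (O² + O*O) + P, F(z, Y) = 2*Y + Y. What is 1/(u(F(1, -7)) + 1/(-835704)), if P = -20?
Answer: 835704/720376847 ≈ 0.0011601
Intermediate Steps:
F(z, Y) = 3*Y
u(O) = -20 + 2*O² (u(O) = (O² + O*O) - 20 = (O² + O²) - 20 = 2*O² - 20 = -20 + 2*O²)
1/(u(F(1, -7)) + 1/(-835704)) = 1/((-20 + 2*(3*(-7))²) + 1/(-835704)) = 1/((-20 + 2*(-21)²) - 1/835704) = 1/((-20 + 2*441) - 1/835704) = 1/((-20 + 882) - 1/835704) = 1/(862 - 1/835704) = 1/(720376847/835704) = 835704/720376847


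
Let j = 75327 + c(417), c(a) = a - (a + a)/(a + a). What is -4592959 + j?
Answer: -4517216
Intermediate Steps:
c(a) = -1 + a (c(a) = a - 2*a/(2*a) = a - 2*a*1/(2*a) = a - 1*1 = a - 1 = -1 + a)
j = 75743 (j = 75327 + (-1 + 417) = 75327 + 416 = 75743)
-4592959 + j = -4592959 + 75743 = -4517216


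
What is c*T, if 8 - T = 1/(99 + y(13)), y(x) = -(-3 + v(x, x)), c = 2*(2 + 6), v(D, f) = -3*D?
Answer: 18032/141 ≈ 127.89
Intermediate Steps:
c = 16 (c = 2*8 = 16)
y(x) = 3 + 3*x (y(x) = -(-3 - 3*x) = 3 + 3*x)
T = 1127/141 (T = 8 - 1/(99 + (3 + 3*13)) = 8 - 1/(99 + (3 + 39)) = 8 - 1/(99 + 42) = 8 - 1/141 = 1127/141 ≈ 7.9929)
c*T = 16*(1127/141) = 18032/141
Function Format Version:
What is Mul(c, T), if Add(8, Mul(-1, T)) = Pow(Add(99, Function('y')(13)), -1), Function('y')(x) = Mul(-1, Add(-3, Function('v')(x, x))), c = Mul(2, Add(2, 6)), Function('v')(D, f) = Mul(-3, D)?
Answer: Rational(18032, 141) ≈ 127.89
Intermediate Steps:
c = 16 (c = Mul(2, 8) = 16)
Function('y')(x) = Add(3, Mul(3, x)) (Function('y')(x) = Mul(-1, Add(-3, Mul(-3, x))) = Add(3, Mul(3, x)))
T = Rational(1127, 141) (T = Add(8, Mul(-1, Pow(Add(99, Add(3, Mul(3, 13))), -1))) = Add(8, Mul(-1, Pow(Add(99, Add(3, 39)), -1))) = Add(8, Mul(-1, Pow(Add(99, 42), -1))) = Add(8, Mul(-1, Pow(141, -1))) = Add(8, Mul(-1, Rational(1, 141))) = Add(8, Rational(-1, 141)) = Rational(1127, 141) ≈ 7.9929)
Mul(c, T) = Mul(16, Rational(1127, 141)) = Rational(18032, 141)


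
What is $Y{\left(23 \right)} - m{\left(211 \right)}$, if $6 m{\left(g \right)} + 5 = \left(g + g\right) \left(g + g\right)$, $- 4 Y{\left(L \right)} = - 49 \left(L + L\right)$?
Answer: $- \frac{87349}{3} \approx -29116.0$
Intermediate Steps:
$Y{\left(L \right)} = \frac{49 L}{2}$ ($Y{\left(L \right)} = - \frac{\left(-49\right) \left(L + L\right)}{4} = - \frac{\left(-49\right) 2 L}{4} = - \frac{\left(-98\right) L}{4} = \frac{49 L}{2}$)
$m{\left(g \right)} = - \frac{5}{6} + \frac{2 g^{2}}{3}$ ($m{\left(g \right)} = - \frac{5}{6} + \frac{\left(g + g\right) \left(g + g\right)}{6} = - \frac{5}{6} + \frac{2 g 2 g}{6} = - \frac{5}{6} + \frac{4 g^{2}}{6} = - \frac{5}{6} + \frac{2 g^{2}}{3}$)
$Y{\left(23 \right)} - m{\left(211 \right)} = \frac{49}{2} \cdot 23 - \left(- \frac{5}{6} + \frac{2 \cdot 211^{2}}{3}\right) = \frac{1127}{2} - \left(- \frac{5}{6} + \frac{2}{3} \cdot 44521\right) = \frac{1127}{2} - \left(- \frac{5}{6} + \frac{89042}{3}\right) = \frac{1127}{2} - \frac{178079}{6} = - \frac{87349}{3}$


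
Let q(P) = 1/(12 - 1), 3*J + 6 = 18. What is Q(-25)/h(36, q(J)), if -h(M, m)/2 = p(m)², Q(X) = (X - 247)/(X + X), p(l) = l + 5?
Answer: -2057/19600 ≈ -0.10495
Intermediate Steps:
J = 4 (J = -2 + (⅓)*18 = -2 + 6 = 4)
p(l) = 5 + l
q(P) = 1/11
Q(X) = (-247 + X)/(2*X) (Q(X) = (-247 + X)/((2*X)) = (-247 + X)*(1/(2*X)) = (-247 + X)/(2*X))
h(M, m) = -2*(5 + m)²
Q(-25)/h(36, q(J)) = ((½)*(-247 - 25)/(-25))/((-2*(5 + 1/11)²)) = ((½)*(-1/25)*(-272))/((-2*(56/11)²)) = 136/(25*((-2*3136/121))) = 136/(25*(-6272/121)) = (136/25)*(-121/6272) = -2057/19600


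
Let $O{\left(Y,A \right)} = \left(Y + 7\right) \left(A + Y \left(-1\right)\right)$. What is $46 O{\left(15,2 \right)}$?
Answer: $-13156$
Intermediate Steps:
$O{\left(Y,A \right)} = \left(7 + Y\right) \left(A - Y\right)$
$46 O{\left(15,2 \right)} = 46 \left(- 15^{2} - 105 + 7 \cdot 2 + 2 \cdot 15\right) = 46 \left(\left(-1\right) 225 - 105 + 14 + 30\right) = 46 \left(-225 - 105 + 14 + 30\right) = 46 \left(-286\right) = -13156$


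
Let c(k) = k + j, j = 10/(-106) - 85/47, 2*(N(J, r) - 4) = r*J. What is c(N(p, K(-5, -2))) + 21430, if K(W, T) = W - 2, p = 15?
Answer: 106513153/4982 ≈ 21380.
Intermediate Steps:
K(W, T) = -2 + W
N(J, r) = 4 + J*r/2 (N(J, r) = 4 + (r*J)/2 = 4 + (J*r)/2 = 4 + J*r/2)
j = -4740/2491 (j = 10*(-1/106) - 85*1/47 = -5/53 - 85/47 = -4740/2491 ≈ -1.9029)
c(k) = -4740/2491 + k (c(k) = k - 4740/2491 = -4740/2491 + k)
c(N(p, K(-5, -2))) + 21430 = (-4740/2491 + (4 + (½)*15*(-2 - 5))) + 21430 = (-4740/2491 + (4 + (½)*15*(-7))) + 21430 = (-4740/2491 + (4 - 105/2)) + 21430 = (-4740/2491 - 97/2) + 21430 = -251107/4982 + 21430 = 106513153/4982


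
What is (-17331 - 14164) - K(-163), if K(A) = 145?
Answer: -31640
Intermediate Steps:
(-17331 - 14164) - K(-163) = (-17331 - 14164) - 1*145 = -31495 - 145 = -31640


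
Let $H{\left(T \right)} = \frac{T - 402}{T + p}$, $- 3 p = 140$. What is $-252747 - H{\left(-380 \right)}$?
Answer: $- \frac{161759253}{640} \approx -2.5275 \cdot 10^{5}$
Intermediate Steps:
$p = - \frac{140}{3}$ ($p = \left(- \frac{1}{3}\right) 140 = - \frac{140}{3} \approx -46.667$)
$H{\left(T \right)} = \frac{-402 + T}{- \frac{140}{3} + T}$ ($H{\left(T \right)} = \frac{T - 402}{T - \frac{140}{3}} = \frac{-402 + T}{- \frac{140}{3} + T}$)
$-252747 - H{\left(-380 \right)} = -252747 - \frac{3 \left(-402 - 380\right)}{-140 + 3 \left(-380\right)} = -252747 - 3 \frac{1}{-140 - 1140} \left(-782\right) = -252747 - 3 \frac{1}{-1280} \left(-782\right) = -252747 - 3 \left(- \frac{1}{1280}\right) \left(-782\right) = -252747 - \frac{1173}{640} = - \frac{161759253}{640}$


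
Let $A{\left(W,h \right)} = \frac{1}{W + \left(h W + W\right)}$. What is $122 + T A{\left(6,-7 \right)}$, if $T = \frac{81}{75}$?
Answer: $\frac{30491}{250} \approx 121.96$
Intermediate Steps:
$T = \frac{27}{25}$ ($T = 81 \cdot \frac{1}{75} = \frac{27}{25} \approx 1.08$)
$A{\left(W,h \right)} = \frac{1}{2 W + W h}$ ($A{\left(W,h \right)} = \frac{1}{W + \left(W h + W\right)} = \frac{1}{W + \left(W + W h\right)} = \frac{1}{2 W + W h}$)
$122 + T A{\left(6,-7 \right)} = 122 + \frac{27 \frac{1}{6 \left(2 - 7\right)}}{25} = 122 + \frac{27 \frac{1}{6 \left(-5\right)}}{25} = 122 + \frac{27 \cdot \frac{1}{6} \left(- \frac{1}{5}\right)}{25} = 122 + \frac{27}{25} \left(- \frac{1}{30}\right) = 122 - \frac{9}{250} = \frac{30491}{250}$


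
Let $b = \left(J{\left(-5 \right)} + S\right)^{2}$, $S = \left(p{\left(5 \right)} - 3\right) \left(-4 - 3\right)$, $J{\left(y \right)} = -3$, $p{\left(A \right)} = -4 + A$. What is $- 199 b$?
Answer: $-24079$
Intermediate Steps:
$S = 14$ ($S = \left(\left(-4 + 5\right) - 3\right) \left(-4 - 3\right) = \left(1 - 3\right) \left(-7\right) = \left(-2\right) \left(-7\right) = 14$)
$b = 121$ ($b = \left(-3 + 14\right)^{2} = 11^{2} = 121$)
$- 199 b = \left(-199\right) 121 = -24079$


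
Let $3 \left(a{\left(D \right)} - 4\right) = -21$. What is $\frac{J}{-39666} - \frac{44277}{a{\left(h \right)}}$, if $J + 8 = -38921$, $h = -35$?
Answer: $\frac{53224493}{3606} \approx 14760.0$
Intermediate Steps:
$J = -38929$ ($J = -8 - 38921 = -38929$)
$a{\left(D \right)} = -3$ ($a{\left(D \right)} = 4 + \frac{1}{3} \left(-21\right) = 4 - 7 = -3$)
$\frac{J}{-39666} - \frac{44277}{a{\left(h \right)}} = - \frac{38929}{-39666} - \frac{44277}{-3} = \left(-38929\right) \left(- \frac{1}{39666}\right) - -14759 = \frac{3539}{3606} + 14759 = \frac{53224493}{3606}$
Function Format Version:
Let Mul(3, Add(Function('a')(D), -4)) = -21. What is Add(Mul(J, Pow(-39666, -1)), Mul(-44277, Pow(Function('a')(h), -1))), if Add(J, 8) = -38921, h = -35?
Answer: Rational(53224493, 3606) ≈ 14760.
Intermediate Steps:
J = -38929 (J = Add(-8, -38921) = -38929)
Function('a')(D) = -3 (Function('a')(D) = Add(4, Mul(Rational(1, 3), -21)) = Add(4, -7) = -3)
Add(Mul(J, Pow(-39666, -1)), Mul(-44277, Pow(Function('a')(h), -1))) = Add(Mul(-38929, Pow(-39666, -1)), Mul(-44277, Pow(-3, -1))) = Add(Mul(-38929, Rational(-1, 39666)), Mul(-44277, Rational(-1, 3))) = Add(Rational(3539, 3606), 14759) = Rational(53224493, 3606)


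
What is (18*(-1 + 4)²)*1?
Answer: 162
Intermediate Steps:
(18*(-1 + 4)²)*1 = (18*3²)*1 = (18*9)*1 = 162*1 = 162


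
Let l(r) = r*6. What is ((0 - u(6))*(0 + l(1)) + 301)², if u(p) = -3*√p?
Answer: 92545 + 10836*√6 ≈ 1.1909e+5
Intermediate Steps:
l(r) = 6*r
((0 - u(6))*(0 + l(1)) + 301)² = ((0 - (-3)*√6)*(0 + 6*1) + 301)² = ((0 + 3*√6)*(0 + 6) + 301)² = ((3*√6)*6 + 301)² = (18*√6 + 301)² = (301 + 18*√6)²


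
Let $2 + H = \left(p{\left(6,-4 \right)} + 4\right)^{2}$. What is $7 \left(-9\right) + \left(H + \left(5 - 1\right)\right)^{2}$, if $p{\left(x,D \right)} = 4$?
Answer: $4293$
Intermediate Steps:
$H = 62$ ($H = -2 + \left(4 + 4\right)^{2} = -2 + 8^{2} = -2 + 64 = 62$)
$7 \left(-9\right) + \left(H + \left(5 - 1\right)\right)^{2} = 7 \left(-9\right) + \left(62 + \left(5 - 1\right)\right)^{2} = -63 + \left(62 + 4\right)^{2} = -63 + 66^{2} = -63 + 4356 = 4293$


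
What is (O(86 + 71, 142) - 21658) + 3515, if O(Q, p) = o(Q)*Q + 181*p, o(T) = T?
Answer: 32208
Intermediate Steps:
O(Q, p) = Q**2 + 181*p (O(Q, p) = Q*Q + 181*p = Q**2 + 181*p)
(O(86 + 71, 142) - 21658) + 3515 = (((86 + 71)**2 + 181*142) - 21658) + 3515 = ((157**2 + 25702) - 21658) + 3515 = ((24649 + 25702) - 21658) + 3515 = (50351 - 21658) + 3515 = 28693 + 3515 = 32208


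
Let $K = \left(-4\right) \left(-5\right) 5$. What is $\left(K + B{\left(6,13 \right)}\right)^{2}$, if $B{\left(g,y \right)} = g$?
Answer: $11236$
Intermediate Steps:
$K = 100$ ($K = 20 \cdot 5 = 100$)
$\left(K + B{\left(6,13 \right)}\right)^{2} = \left(100 + 6\right)^{2} = 106^{2} = 11236$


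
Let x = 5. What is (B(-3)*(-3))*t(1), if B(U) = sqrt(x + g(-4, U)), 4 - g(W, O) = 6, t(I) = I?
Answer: -3*sqrt(3) ≈ -5.1962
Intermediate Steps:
g(W, O) = -2 (g(W, O) = 4 - 1*6 = 4 - 6 = -2)
B(U) = sqrt(3) (B(U) = sqrt(5 - 2) = sqrt(3))
(B(-3)*(-3))*t(1) = (sqrt(3)*(-3))*1 = -3*sqrt(3)*1 = -3*sqrt(3)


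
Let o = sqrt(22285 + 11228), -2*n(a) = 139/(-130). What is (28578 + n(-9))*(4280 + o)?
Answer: 1590109666/13 + 7430419*sqrt(33513)/260 ≈ 1.2755e+8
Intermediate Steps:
n(a) = 139/260 (n(a) = -139/(2*(-130)) = -139*(-1)/(2*130) = -1/2*(-139/130) = 139/260)
o = sqrt(33513) ≈ 183.07
(28578 + n(-9))*(4280 + o) = (28578 + 139/260)*(4280 + sqrt(33513)) = 7430419*(4280 + sqrt(33513))/260 = 1590109666/13 + 7430419*sqrt(33513)/260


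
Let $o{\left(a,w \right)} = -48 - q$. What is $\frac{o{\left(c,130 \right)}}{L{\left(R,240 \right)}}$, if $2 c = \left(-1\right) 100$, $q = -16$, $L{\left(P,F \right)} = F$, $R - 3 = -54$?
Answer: $- \frac{2}{15} \approx -0.13333$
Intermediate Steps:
$R = -51$ ($R = 3 - 54 = -51$)
$c = -50$ ($c = \frac{\left(-1\right) 100}{2} = \frac{1}{2} \left(-100\right) = -50$)
$o{\left(a,w \right)} = -32$ ($o{\left(a,w \right)} = -48 - -16 = -48 + 16 = -32$)
$\frac{o{\left(c,130 \right)}}{L{\left(R,240 \right)}} = - \frac{32}{240} = \left(-32\right) \frac{1}{240} = - \frac{2}{15}$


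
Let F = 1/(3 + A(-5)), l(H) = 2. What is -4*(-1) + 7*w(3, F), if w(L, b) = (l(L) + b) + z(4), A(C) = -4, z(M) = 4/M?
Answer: 18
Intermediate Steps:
F = -1 (F = 1/(3 - 4) = 1/(-1) = -1)
w(L, b) = 3 + b (w(L, b) = (2 + b) + 4/4 = (2 + b) + 4*(¼) = (2 + b) + 1 = 3 + b)
-4*(-1) + 7*w(3, F) = -4*(-1) + 7*(3 - 1) = 4 + 7*2 = 4 + 14 = 18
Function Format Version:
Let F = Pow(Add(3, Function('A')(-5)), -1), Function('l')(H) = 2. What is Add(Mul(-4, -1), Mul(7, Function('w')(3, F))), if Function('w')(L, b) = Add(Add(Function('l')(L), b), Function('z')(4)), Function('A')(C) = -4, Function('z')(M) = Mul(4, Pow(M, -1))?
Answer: 18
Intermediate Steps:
F = -1 (F = Pow(Add(3, -4), -1) = Pow(-1, -1) = -1)
Function('w')(L, b) = Add(3, b) (Function('w')(L, b) = Add(Add(2, b), Mul(4, Pow(4, -1))) = Add(Add(2, b), Mul(4, Rational(1, 4))) = Add(Add(2, b), 1) = Add(3, b))
Add(Mul(-4, -1), Mul(7, Function('w')(3, F))) = Add(Mul(-4, -1), Mul(7, Add(3, -1))) = Add(4, Mul(7, 2)) = Add(4, 14) = 18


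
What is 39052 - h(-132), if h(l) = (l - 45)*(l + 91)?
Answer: 31795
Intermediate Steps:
h(l) = (-45 + l)*(91 + l)
39052 - h(-132) = 39052 - (-4095 + (-132)**2 + 46*(-132)) = 39052 - (-4095 + 17424 - 6072) = 39052 - 1*7257 = 39052 - 7257 = 31795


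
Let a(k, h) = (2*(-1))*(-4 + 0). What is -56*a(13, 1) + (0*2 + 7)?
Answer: -441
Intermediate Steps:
a(k, h) = 8 (a(k, h) = -2*(-4) = 8)
-56*a(13, 1) + (0*2 + 7) = -56*8 + (0*2 + 7) = -448 + (0 + 7) = -448 + 7 = -441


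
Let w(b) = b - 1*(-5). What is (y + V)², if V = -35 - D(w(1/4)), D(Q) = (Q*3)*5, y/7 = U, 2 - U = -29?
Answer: 170569/16 ≈ 10661.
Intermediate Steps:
U = 31 (U = 2 - 1*(-29) = 2 + 29 = 31)
w(b) = 5 + b (w(b) = b + 5 = 5 + b)
y = 217 (y = 7*31 = 217)
D(Q) = 15*Q (D(Q) = (3*Q)*5 = 15*Q)
V = -455/4 (V = -35 - 15*(5 + 1/4) = -35 - 15*(5 + ¼) = -35 - 15*21/4 = -35 - 1*315/4 = -35 - 315/4 = -455/4 ≈ -113.75)
(y + V)² = (217 - 455/4)² = (413/4)² = 170569/16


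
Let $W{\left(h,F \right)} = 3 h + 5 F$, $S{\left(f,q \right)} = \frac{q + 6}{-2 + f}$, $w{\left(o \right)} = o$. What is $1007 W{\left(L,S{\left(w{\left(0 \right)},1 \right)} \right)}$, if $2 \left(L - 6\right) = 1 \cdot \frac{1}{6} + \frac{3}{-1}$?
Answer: $- \frac{15105}{4} \approx -3776.3$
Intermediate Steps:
$L = \frac{55}{12}$ ($L = 6 + \frac{1 \cdot \frac{1}{6} + \frac{3}{-1}}{2} = 6 + \frac{1 \cdot \frac{1}{6} + 3 \left(-1\right)}{2} = 6 + \frac{\frac{1}{6} - 3}{2} = 6 + \frac{1}{2} \left(- \frac{17}{6}\right) = 6 - \frac{17}{12} = \frac{55}{12} \approx 4.5833$)
$S{\left(f,q \right)} = \frac{6 + q}{-2 + f}$
$1007 W{\left(L,S{\left(w{\left(0 \right)},1 \right)} \right)} = 1007 \left(3 \cdot \frac{55}{12} + 5 \frac{6 + 1}{-2 + 0}\right) = 1007 \left(\frac{55}{4} + 5 \frac{1}{-2} \cdot 7\right) = 1007 \left(\frac{55}{4} + 5 \left(\left(- \frac{1}{2}\right) 7\right)\right) = 1007 \left(\frac{55}{4} + 5 \left(- \frac{7}{2}\right)\right) = 1007 \left(\frac{55}{4} - \frac{35}{2}\right) = 1007 \left(- \frac{15}{4}\right) = - \frac{15105}{4}$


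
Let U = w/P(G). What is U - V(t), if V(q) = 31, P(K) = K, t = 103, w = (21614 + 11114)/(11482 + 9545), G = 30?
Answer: -9761191/315405 ≈ -30.948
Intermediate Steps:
w = 32728/21027 ≈ 1.5565
U = 16364/315405 (U = (32728/21027)/30 = (32728/21027)*(1/30) = 16364/315405 ≈ 0.051883)
U - V(t) = 16364/315405 - 1*31 = 16364/315405 - 31 = -9761191/315405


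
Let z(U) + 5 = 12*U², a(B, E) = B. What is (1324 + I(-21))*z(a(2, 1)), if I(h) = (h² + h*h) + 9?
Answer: 95245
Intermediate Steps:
z(U) = -5 + 12*U²
I(h) = 9 + 2*h² (I(h) = (h² + h²) + 9 = 2*h² + 9 = 9 + 2*h²)
(1324 + I(-21))*z(a(2, 1)) = (1324 + (9 + 2*(-21)²))*(-5 + 12*2²) = (1324 + (9 + 2*441))*(-5 + 12*4) = (1324 + (9 + 882))*(-5 + 48) = (1324 + 891)*43 = 2215*43 = 95245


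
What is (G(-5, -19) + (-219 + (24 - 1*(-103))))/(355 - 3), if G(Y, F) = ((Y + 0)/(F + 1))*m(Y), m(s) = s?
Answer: -1681/6336 ≈ -0.26531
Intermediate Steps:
G(Y, F) = Y²/(1 + F) (G(Y, F) = ((Y + 0)/(F + 1))*Y = (Y/(1 + F))*Y = Y²/(1 + F))
(G(-5, -19) + (-219 + (24 - 1*(-103))))/(355 - 3) = ((-5)²/(1 - 19) + (-219 + (24 - 1*(-103))))/(355 - 3) = (25/(-18) + (-219 + (24 + 103)))/352 = (25*(-1/18) + (-219 + 127))*(1/352) = (-25/18 - 92)*(1/352) = -1681/18*1/352 = -1681/6336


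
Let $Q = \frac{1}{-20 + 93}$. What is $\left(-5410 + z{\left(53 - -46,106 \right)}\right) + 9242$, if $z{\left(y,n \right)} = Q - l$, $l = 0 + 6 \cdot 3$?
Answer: $\frac{278423}{73} \approx 3814.0$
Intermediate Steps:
$l = 18$ ($l = 0 + 18 = 18$)
$Q = \frac{1}{73} \approx 0.013699$
$z{\left(y,n \right)} = - \frac{1313}{73}$ ($z{\left(y,n \right)} = \frac{1}{73} - 18 = - \frac{1313}{73}$)
$\left(-5410 + z{\left(53 - -46,106 \right)}\right) + 9242 = \left(-5410 - \frac{1313}{73}\right) + 9242 = - \frac{396243}{73} + 9242 = \frac{278423}{73}$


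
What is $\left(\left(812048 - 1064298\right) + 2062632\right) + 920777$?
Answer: $2731159$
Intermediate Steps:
$\left(\left(812048 - 1064298\right) + 2062632\right) + 920777 = \left(-252250 + 2062632\right) + 920777 = 1810382 + 920777 = 2731159$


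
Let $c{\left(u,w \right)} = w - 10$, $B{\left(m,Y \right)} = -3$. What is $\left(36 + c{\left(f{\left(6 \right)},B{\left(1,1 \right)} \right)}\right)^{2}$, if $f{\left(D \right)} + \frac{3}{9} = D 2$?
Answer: $529$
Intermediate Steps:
$f{\left(D \right)} = - \frac{1}{3} + 2 D$ ($f{\left(D \right)} = - \frac{1}{3} + D 2 = - \frac{1}{3} + 2 D$)
$c{\left(u,w \right)} = -10 + w$ ($c{\left(u,w \right)} = w - 10 = -10 + w$)
$\left(36 + c{\left(f{\left(6 \right)},B{\left(1,1 \right)} \right)}\right)^{2} = \left(36 - 13\right)^{2} = 23^{2} = 529$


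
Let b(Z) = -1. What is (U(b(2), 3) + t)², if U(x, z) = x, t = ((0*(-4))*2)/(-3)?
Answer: 1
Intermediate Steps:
t = 0 (t = (0*2)*(-⅓) = 0*(-⅓) = 0)
(U(b(2), 3) + t)² = (-1 + 0)² = (-1)² = 1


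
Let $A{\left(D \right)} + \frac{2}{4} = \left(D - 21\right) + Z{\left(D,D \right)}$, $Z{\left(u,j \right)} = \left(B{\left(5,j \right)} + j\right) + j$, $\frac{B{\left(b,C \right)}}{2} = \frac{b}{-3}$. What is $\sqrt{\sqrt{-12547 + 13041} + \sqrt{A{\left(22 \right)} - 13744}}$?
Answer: $\frac{\sqrt{36 \sqrt{494} + 6 i \sqrt{493302}}}{6} \approx 8.4076 + 6.9615 i$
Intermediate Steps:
$B{\left(b,C \right)} = - \frac{2 b}{3}$ ($B{\left(b,C \right)} = 2 \frac{b}{-3} = 2 b \left(- \frac{1}{3}\right) = 2 \left(- \frac{b}{3}\right) = - \frac{2 b}{3}$)
$Z{\left(u,j \right)} = - \frac{10}{3} + 2 j$ ($Z{\left(u,j \right)} = \left(\left(- \frac{2}{3}\right) 5 + j\right) + j = \left(- \frac{10}{3} + j\right) + j = - \frac{10}{3} + 2 j$)
$A{\left(D \right)} = - \frac{149}{6} + 3 D$ ($A{\left(D \right)} = - \frac{1}{2} + \left(\left(D - 21\right) + \left(- \frac{10}{3} + 2 D\right)\right) = - \frac{1}{2} + \left(\left(-21 + D\right) + \left(- \frac{10}{3} + 2 D\right)\right) = - \frac{1}{2} + \left(- \frac{73}{3} + 3 D\right) = - \frac{149}{6} + 3 D$)
$\sqrt{\sqrt{-12547 + 13041} + \sqrt{A{\left(22 \right)} - 13744}} = \sqrt{\sqrt{-12547 + 13041} + \sqrt{\left(- \frac{149}{6} + 3 \cdot 22\right) - 13744}} = \sqrt{\sqrt{494} + \sqrt{\left(- \frac{149}{6} + 66\right) - 13744}} = \sqrt{\sqrt{494} + \sqrt{\frac{247}{6} - 13744}} = \sqrt{\sqrt{494} + \sqrt{- \frac{82217}{6}}} = \sqrt{\sqrt{494} + \frac{i \sqrt{493302}}{6}}$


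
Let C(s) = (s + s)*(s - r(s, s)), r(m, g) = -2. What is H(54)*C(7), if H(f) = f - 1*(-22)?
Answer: 9576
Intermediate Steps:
H(f) = 22 + f (H(f) = f + 22 = 22 + f)
C(s) = 2*s*(2 + s) (C(s) = (s + s)*(s - 1*(-2)) = (2*s)*(s + 2) = (2*s)*(2 + s) = 2*s*(2 + s))
H(54)*C(7) = (22 + 54)*(2*7*(2 + 7)) = 76*(2*7*9) = 76*126 = 9576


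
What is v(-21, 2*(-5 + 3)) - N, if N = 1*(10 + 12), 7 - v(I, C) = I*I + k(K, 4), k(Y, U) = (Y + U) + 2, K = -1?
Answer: -461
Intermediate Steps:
k(Y, U) = 2 + U + Y (k(Y, U) = (U + Y) + 2 = 2 + U + Y)
v(I, C) = 2 - I² (v(I, C) = 7 - (I*I + (2 + 4 - 1)) = 7 - (I² + 5) = 7 - (5 + I²) = 7 + (-5 - I²) = 2 - I²)
N = 22 (N = 1*22 = 22)
v(-21, 2*(-5 + 3)) - N = (2 - 1*(-21)²) - 1*22 = (2 - 1*441) - 22 = (2 - 441) - 22 = -439 - 22 = -461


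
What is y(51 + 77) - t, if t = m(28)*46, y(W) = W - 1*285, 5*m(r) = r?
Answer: -2073/5 ≈ -414.60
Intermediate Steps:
m(r) = r/5
y(W) = -285 + W (y(W) = W - 285 = -285 + W)
t = 1288/5 (t = ((1/5)*28)*46 = (28/5)*46 = 1288/5 ≈ 257.60)
y(51 + 77) - t = (-285 + (51 + 77)) - 1*1288/5 = (-285 + 128) - 1288/5 = -157 - 1288/5 = -2073/5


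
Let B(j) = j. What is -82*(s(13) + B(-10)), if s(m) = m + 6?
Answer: -738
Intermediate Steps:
s(m) = 6 + m
-82*(s(13) + B(-10)) = -82*((6 + 13) - 10) = -82*(19 - 10) = -82*9 = -738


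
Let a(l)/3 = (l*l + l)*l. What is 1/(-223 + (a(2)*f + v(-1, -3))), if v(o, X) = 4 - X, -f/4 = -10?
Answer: 1/1224 ≈ 0.00081699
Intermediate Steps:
f = 40 (f = -4*(-10) = 40)
a(l) = 3*l*(l + l**2) (a(l) = 3*((l*l + l)*l) = 3*((l**2 + l)*l) = 3*((l + l**2)*l) = 3*(l*(l + l**2)) = 3*l*(l + l**2))
1/(-223 + (a(2)*f + v(-1, -3))) = 1/(-223 + ((3*2**2*(1 + 2))*40 + (4 - 1*(-3)))) = 1/(-223 + ((3*4*3)*40 + (4 + 3))) = 1/(-223 + (36*40 + 7)) = 1/(-223 + (1440 + 7)) = 1/(-223 + 1447) = 1/1224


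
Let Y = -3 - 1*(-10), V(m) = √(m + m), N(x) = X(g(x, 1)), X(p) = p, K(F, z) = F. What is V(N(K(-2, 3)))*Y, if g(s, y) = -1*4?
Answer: 14*I*√2 ≈ 19.799*I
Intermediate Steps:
g(s, y) = -4
N(x) = -4
V(m) = √2*√m (V(m) = √(2*m) = √2*√m)
Y = 7 (Y = -3 + 10 = 7)
V(N(K(-2, 3)))*Y = (√2*√(-4))*7 = (√2*(2*I))*7 = (2*I*√2)*7 = 14*I*√2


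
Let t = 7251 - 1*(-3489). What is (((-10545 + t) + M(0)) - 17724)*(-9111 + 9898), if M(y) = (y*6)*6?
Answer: -13795323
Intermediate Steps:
M(y) = 36*y (M(y) = (6*y)*6 = 36*y)
t = 10740 (t = 7251 + 3489 = 10740)
(((-10545 + t) + M(0)) - 17724)*(-9111 + 9898) = (((-10545 + 10740) + 36*0) - 17724)*(-9111 + 9898) = ((195 + 0) - 17724)*787 = (195 - 17724)*787 = -17529*787 = -13795323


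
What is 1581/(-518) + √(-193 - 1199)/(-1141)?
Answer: -1581/518 - 4*I*√87/1141 ≈ -3.0521 - 0.032699*I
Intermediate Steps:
1581/(-518) + √(-193 - 1199)/(-1141) = 1581*(-1/518) + √(-1392)*(-1/1141) = -1581/518 + (4*I*√87)*(-1/1141) = -1581/518 - 4*I*√87/1141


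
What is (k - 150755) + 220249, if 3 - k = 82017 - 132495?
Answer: 119975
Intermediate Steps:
k = 50481 (k = 3 - (82017 - 132495) = 3 - 1*(-50478) = 3 + 50478 = 50481)
(k - 150755) + 220249 = (50481 - 150755) + 220249 = -100274 + 220249 = 119975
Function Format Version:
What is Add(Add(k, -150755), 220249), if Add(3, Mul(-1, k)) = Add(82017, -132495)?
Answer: 119975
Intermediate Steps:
k = 50481 (k = Add(3, Mul(-1, Add(82017, -132495))) = Add(3, Mul(-1, -50478)) = Add(3, 50478) = 50481)
Add(Add(k, -150755), 220249) = Add(Add(50481, -150755), 220249) = Add(-100274, 220249) = 119975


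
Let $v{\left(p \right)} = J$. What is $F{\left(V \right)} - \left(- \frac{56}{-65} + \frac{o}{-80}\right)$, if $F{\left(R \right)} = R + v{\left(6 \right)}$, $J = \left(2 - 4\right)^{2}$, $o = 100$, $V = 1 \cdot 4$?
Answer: $\frac{2181}{260} \approx 8.3885$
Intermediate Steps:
$V = 4$
$J = 4$ ($J = \left(-2\right)^{2} = 4$)
$v{\left(p \right)} = 4$
$F{\left(R \right)} = 4 + R$ ($F{\left(R \right)} = R + 4 = 4 + R$)
$F{\left(V \right)} - \left(- \frac{56}{-65} + \frac{o}{-80}\right) = \left(4 + 4\right) - \left(- \frac{56}{-65} + \frac{100}{-80}\right) = 8 - \left(\left(-56\right) \left(- \frac{1}{65}\right) + 100 \left(- \frac{1}{80}\right)\right) = 8 - \left(\frac{56}{65} - \frac{5}{4}\right) = 8 - - \frac{101}{260} = 8 + \frac{101}{260} = \frac{2181}{260}$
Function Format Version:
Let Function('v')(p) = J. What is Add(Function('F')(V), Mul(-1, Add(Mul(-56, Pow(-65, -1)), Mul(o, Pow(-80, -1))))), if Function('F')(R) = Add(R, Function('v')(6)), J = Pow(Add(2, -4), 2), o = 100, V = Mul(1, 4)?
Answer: Rational(2181, 260) ≈ 8.3885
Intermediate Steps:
V = 4
J = 4 (J = Pow(-2, 2) = 4)
Function('v')(p) = 4
Function('F')(R) = Add(4, R) (Function('F')(R) = Add(R, 4) = Add(4, R))
Add(Function('F')(V), Mul(-1, Add(Mul(-56, Pow(-65, -1)), Mul(o, Pow(-80, -1))))) = Add(Add(4, 4), Mul(-1, Add(Mul(-56, Pow(-65, -1)), Mul(100, Pow(-80, -1))))) = Add(8, Mul(-1, Add(Mul(-56, Rational(-1, 65)), Mul(100, Rational(-1, 80))))) = Add(8, Mul(-1, Add(Rational(56, 65), Rational(-5, 4)))) = Add(8, Mul(-1, Rational(-101, 260))) = Add(8, Rational(101, 260)) = Rational(2181, 260)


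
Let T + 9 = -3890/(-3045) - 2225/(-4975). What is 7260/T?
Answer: -219961665/220424 ≈ -997.90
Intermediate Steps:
T = -881696/121191 (T = -9 + (-3890/(-3045) - 2225/(-4975)) = -9 + (-3890*(-1/3045) - 2225*(-1/4975)) = -9 + (778/609 + 89/199) = -9 + 209023/121191 = -881696/121191 ≈ -7.2753)
7260/T = 7260/(-881696/121191) = 7260*(-121191/881696) = -219961665/220424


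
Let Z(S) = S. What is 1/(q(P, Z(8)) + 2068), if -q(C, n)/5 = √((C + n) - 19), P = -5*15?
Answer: 1034/2139387 + 5*I*√86/4278774 ≈ 0.00048332 + 1.0837e-5*I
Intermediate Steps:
P = -75
q(C, n) = -5*√(-19 + C + n) (q(C, n) = -5*√((C + n) - 19) = -5*√(-19 + C + n))
1/(q(P, Z(8)) + 2068) = 1/(-5*√(-19 - 75 + 8) + 2068) = 1/(-5*I*√86 + 2068) = 1/(2068 - 5*I*√86)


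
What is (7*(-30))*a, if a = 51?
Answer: -10710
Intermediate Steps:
(7*(-30))*a = (7*(-30))*51 = -210*51 = -10710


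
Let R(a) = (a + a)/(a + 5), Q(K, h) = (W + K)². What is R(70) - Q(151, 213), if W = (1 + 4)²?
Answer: -464612/15 ≈ -30974.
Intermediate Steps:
W = 25 (W = 5² = 25)
Q(K, h) = (25 + K)²
R(a) = 2*a/(5 + a) (R(a) = (2*a)/(5 + a) = 2*a/(5 + a))
R(70) - Q(151, 213) = 2*70/(5 + 70) - (25 + 151)² = 2*70/75 - 1*176² = 2*70*(1/75) - 1*30976 = 28/15 - 30976 = -464612/15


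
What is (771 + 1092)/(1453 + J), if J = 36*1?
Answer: 1863/1489 ≈ 1.2512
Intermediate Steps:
J = 36
(771 + 1092)/(1453 + J) = (771 + 1092)/(1453 + 36) = 1863/1489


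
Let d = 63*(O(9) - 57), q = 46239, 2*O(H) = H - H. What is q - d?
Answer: 49830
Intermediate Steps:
O(H) = 0 (O(H) = (H - H)/2 = (½)*0 = 0)
d = -3591 (d = 63*(0 - 57) = 63*(-57) = -3591)
q - d = 46239 - 1*(-3591) = 46239 + 3591 = 49830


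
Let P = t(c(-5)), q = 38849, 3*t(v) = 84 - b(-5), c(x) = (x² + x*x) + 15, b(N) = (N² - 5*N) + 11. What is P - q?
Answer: -116524/3 ≈ -38841.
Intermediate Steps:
b(N) = 11 + N² - 5*N
c(x) = 15 + 2*x² (c(x) = (x² + x²) + 15 = 2*x² + 15 = 15 + 2*x²)
t(v) = 23/3 (t(v) = (84 - (11 + (-5)² - 5*(-5)))/3 = (84 - (11 + 25 + 25))/3 = (84 - 1*61)/3 = (84 - 61)/3 = (⅓)*23 = 23/3)
P = 23/3 ≈ 7.6667
P - q = 23/3 - 1*38849 = 23/3 - 38849 = -116524/3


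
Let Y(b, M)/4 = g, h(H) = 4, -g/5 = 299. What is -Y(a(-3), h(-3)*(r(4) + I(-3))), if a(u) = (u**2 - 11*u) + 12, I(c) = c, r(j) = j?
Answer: 5980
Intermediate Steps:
g = -1495 (g = -5*299 = -1495)
a(u) = 12 + u**2 - 11*u
Y(b, M) = -5980 (Y(b, M) = 4*(-1495) = -5980)
-Y(a(-3), h(-3)*(r(4) + I(-3))) = -1*(-5980) = 5980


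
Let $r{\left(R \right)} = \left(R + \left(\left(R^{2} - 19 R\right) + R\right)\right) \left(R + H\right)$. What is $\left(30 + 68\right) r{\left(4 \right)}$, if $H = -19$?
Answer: $76440$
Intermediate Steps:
$r{\left(R \right)} = \left(-19 + R\right) \left(R^{2} - 17 R\right)$ ($r{\left(R \right)} = \left(R + \left(\left(R^{2} - 19 R\right) + R\right)\right) \left(R - 19\right) = \left(R + \left(R^{2} - 18 R\right)\right) \left(-19 + R\right) = \left(R^{2} - 17 R\right) \left(-19 + R\right) = \left(-19 + R\right) \left(R^{2} - 17 R\right)$)
$\left(30 + 68\right) r{\left(4 \right)} = \left(30 + 68\right) 4 \left(323 + 4^{2} - 144\right) = 98 \cdot 4 \left(323 + 16 - 144\right) = 98 \cdot 4 \cdot 195 = 98 \cdot 780 = 76440$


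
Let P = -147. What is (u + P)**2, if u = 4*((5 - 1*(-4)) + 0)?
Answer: 12321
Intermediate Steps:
u = 36 (u = 4*((5 + 4) + 0) = 4*(9 + 0) = 4*9 = 36)
(u + P)**2 = (36 - 147)**2 = (-111)**2 = 12321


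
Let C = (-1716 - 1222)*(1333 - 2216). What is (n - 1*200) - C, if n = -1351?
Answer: -2595805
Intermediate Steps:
C = 2594254 (C = -2938*(-883) = 2594254)
(n - 1*200) - C = (-1351 - 1*200) - 1*2594254 = (-1351 - 200) - 2594254 = -1551 - 2594254 = -2595805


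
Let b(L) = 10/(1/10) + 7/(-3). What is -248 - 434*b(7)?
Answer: -127906/3 ≈ -42635.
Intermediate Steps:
b(L) = 293/3 (b(L) = 10/(⅒) + 7*(-⅓) = 10*10 - 7/3 = 100 - 7/3 = 293/3)
-248 - 434*b(7) = -248 - 434*293/3 = -248 - 127162/3 = -127906/3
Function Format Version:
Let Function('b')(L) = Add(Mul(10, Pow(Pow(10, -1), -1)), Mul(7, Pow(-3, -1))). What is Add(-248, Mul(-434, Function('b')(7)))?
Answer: Rational(-127906, 3) ≈ -42635.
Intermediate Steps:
Function('b')(L) = Rational(293, 3) (Function('b')(L) = Add(Mul(10, Pow(Rational(1, 10), -1)), Mul(7, Rational(-1, 3))) = Add(Mul(10, 10), Rational(-7, 3)) = Add(100, Rational(-7, 3)) = Rational(293, 3))
Add(-248, Mul(-434, Function('b')(7))) = Add(-248, Mul(-434, Rational(293, 3))) = Add(-248, Rational(-127162, 3)) = Rational(-127906, 3)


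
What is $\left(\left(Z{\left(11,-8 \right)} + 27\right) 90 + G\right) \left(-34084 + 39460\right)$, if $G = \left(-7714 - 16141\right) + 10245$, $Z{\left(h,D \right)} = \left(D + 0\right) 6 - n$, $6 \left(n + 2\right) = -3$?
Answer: $-82118400$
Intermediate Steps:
$n = - \frac{5}{2}$ ($n = -2 + \frac{1}{6} \left(-3\right) = -2 - \frac{1}{2} = - \frac{5}{2} \approx -2.5$)
$Z{\left(h,D \right)} = \frac{5}{2} + 6 D$ ($Z{\left(h,D \right)} = \left(D + 0\right) 6 - - \frac{5}{2} = D 6 + \frac{5}{2} = 6 D + \frac{5}{2} = \frac{5}{2} + 6 D$)
$G = -13610$ ($G = -23855 + 10245 = -13610$)
$\left(\left(Z{\left(11,-8 \right)} + 27\right) 90 + G\right) \left(-34084 + 39460\right) = \left(\left(\left(\frac{5}{2} + 6 \left(-8\right)\right) + 27\right) 90 - 13610\right) \left(-34084 + 39460\right) = \left(\left(\left(\frac{5}{2} - 48\right) + 27\right) 90 - 13610\right) 5376 = \left(\left(- \frac{91}{2} + 27\right) 90 - 13610\right) 5376 = \left(\left(- \frac{37}{2}\right) 90 - 13610\right) 5376 = \left(-1665 - 13610\right) 5376 = \left(-15275\right) 5376 = -82118400$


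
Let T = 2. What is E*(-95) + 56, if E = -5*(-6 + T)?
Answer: -1844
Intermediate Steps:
E = 20 (E = -5*(-6 + 2) = -5*(-4) = 20)
E*(-95) + 56 = 20*(-95) + 56 = -1900 + 56 = -1844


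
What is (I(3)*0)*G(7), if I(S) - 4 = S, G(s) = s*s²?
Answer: 0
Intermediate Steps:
G(s) = s³
I(S) = 4 + S
(I(3)*0)*G(7) = ((4 + 3)*0)*7³ = (7*0)*343 = 0*343 = 0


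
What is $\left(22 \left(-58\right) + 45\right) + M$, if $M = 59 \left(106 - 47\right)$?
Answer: $2250$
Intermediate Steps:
$M = 3481$ ($M = 59 \cdot 59 = 3481$)
$\left(22 \left(-58\right) + 45\right) + M = \left(22 \left(-58\right) + 45\right) + 3481 = \left(-1276 + 45\right) + 3481 = -1231 + 3481 = 2250$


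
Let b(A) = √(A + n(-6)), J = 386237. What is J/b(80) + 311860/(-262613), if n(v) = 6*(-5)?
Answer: -311860/262613 + 386237*√2/10 ≈ 54621.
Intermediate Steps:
n(v) = -30
b(A) = √(-30 + A) (b(A) = √(A - 30) = √(-30 + A))
J/b(80) + 311860/(-262613) = 386237/(√(-30 + 80)) + 311860/(-262613) = 386237/(√50) + 311860*(-1/262613) = 386237/((5*√2)) - 311860/262613 = 386237*(√2/10) - 311860/262613 = 386237*√2/10 - 311860/262613 = -311860/262613 + 386237*√2/10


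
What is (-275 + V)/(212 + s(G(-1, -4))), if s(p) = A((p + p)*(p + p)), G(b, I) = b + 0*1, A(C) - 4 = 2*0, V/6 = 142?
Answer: 577/216 ≈ 2.6713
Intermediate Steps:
V = 852 (V = 6*142 = 852)
A(C) = 4 (A(C) = 4 + 2*0 = 4 + 0 = 4)
G(b, I) = b (G(b, I) = b + 0 = b)
s(p) = 4
(-275 + V)/(212 + s(G(-1, -4))) = (-275 + 852)/(212 + 4) = 577/216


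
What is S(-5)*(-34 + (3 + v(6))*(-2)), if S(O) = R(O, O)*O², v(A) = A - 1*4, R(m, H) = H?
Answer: 5500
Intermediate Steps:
v(A) = -4 + A (v(A) = A - 4 = -4 + A)
S(O) = O³ (S(O) = O*O² = O³)
S(-5)*(-34 + (3 + v(6))*(-2)) = (-5)³*(-34 + (3 + (-4 + 6))*(-2)) = -125*(-34 + (3 + 2)*(-2)) = -125*(-34 + 5*(-2)) = -125*(-34 - 10) = -125*(-44) = 5500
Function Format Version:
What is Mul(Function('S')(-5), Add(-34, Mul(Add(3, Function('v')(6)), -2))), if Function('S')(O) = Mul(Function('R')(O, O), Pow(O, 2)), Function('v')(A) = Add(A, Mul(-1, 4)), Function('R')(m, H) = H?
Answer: 5500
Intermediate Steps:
Function('v')(A) = Add(-4, A) (Function('v')(A) = Add(A, -4) = Add(-4, A))
Function('S')(O) = Pow(O, 3) (Function('S')(O) = Mul(O, Pow(O, 2)) = Pow(O, 3))
Mul(Function('S')(-5), Add(-34, Mul(Add(3, Function('v')(6)), -2))) = Mul(Pow(-5, 3), Add(-34, Mul(Add(3, Add(-4, 6)), -2))) = Mul(-125, Add(-34, Mul(Add(3, 2), -2))) = Mul(-125, Add(-34, Mul(5, -2))) = Mul(-125, Add(-34, -10)) = Mul(-125, -44) = 5500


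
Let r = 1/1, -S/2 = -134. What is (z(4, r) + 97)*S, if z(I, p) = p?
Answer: 26264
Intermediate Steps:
S = 268 (S = -2*(-134) = 268)
r = 1
(z(4, r) + 97)*S = (1 + 97)*268 = 98*268 = 26264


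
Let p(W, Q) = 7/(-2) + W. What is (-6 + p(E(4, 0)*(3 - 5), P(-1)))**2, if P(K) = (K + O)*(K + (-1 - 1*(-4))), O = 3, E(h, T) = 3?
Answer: 961/4 ≈ 240.25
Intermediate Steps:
P(K) = (3 + K)**2 (P(K) = (K + 3)*(K + (-1 - 1*(-4))) = (3 + K)*(K + (-1 + 4)) = (3 + K)*(K + 3) = (3 + K)*(3 + K) = (3 + K)**2)
p(W, Q) = -7/2 + W (p(W, Q) = 7*(-1/2) + W = -7/2 + W)
(-6 + p(E(4, 0)*(3 - 5), P(-1)))**2 = (-6 + (-7/2 + 3*(3 - 5)))**2 = (-6 + (-7/2 + 3*(-2)))**2 = (-6 + (-7/2 - 6))**2 = (-6 - 19/2)**2 = (-31/2)**2 = 961/4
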